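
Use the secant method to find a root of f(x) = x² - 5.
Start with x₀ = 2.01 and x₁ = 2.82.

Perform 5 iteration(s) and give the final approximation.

f(x) = x² - 5
x₀ = 2.01, x₁ = 2.82

Secant formula: x_{n+1} = x_n - f(x_n)(x_n - x_{n-1})/(f(x_n) - f(x_{n-1}))

Iteration 1:
  f(2.010000) = -0.959900
  f(2.820000) = 2.952400
  x_2 = 2.820000 - 2.952400×(2.820000 - 2.010000)/(2.952400 - (-0.959900))
       = 2.208737
Iteration 2:
  f(2.820000) = 2.952400
  f(2.208737) = -0.121481
  x_3 = 2.208737 - (-0.121481)×(2.208737 - 2.820000)/(-0.121481 - 2.952400)
       = 2.232894
Iteration 3:
  f(2.208737) = -0.121481
  f(2.232894) = -0.014183
  x_4 = 2.232894 - (-0.014183)×(2.232894 - 2.208737)/(-0.014183 - (-0.121481))
       = 2.236088
Iteration 4:
  f(2.232894) = -0.014183
  f(2.236088) = 0.000087
  x_5 = 2.236088 - 0.000087×(2.236088 - 2.232894)/(0.000087 - (-0.014183))
       = 2.236068
Iteration 5:
  f(2.236088) = 0.000087
  f(2.236068) = 0.000000
  x_6 = 2.236068 - 0.000000×(2.236068 - 2.236088)/(0.000000 - 0.000087)
       = 2.236068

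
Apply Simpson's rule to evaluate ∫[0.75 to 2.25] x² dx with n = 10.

f(x) = x²
a = 0.75, b = 2.25, n = 10
h = (b - a)/n = 0.150000

Simpson's rule: (h/3)[f(x₀) + 4f(x₁) + 2f(x₂) + ... + f(xₙ)]

x_0 = 0.7500, f(x_0) = 0.562500, coefficient = 1
x_1 = 0.9000, f(x_1) = 0.810000, coefficient = 4
x_2 = 1.0500, f(x_2) = 1.102500, coefficient = 2
x_3 = 1.2000, f(x_3) = 1.440000, coefficient = 4
x_4 = 1.3500, f(x_4) = 1.822500, coefficient = 2
x_5 = 1.5000, f(x_5) = 2.250000, coefficient = 4
x_6 = 1.6500, f(x_6) = 2.722500, coefficient = 2
x_7 = 1.8000, f(x_7) = 3.240000, coefficient = 4
x_8 = 1.9500, f(x_8) = 3.802500, coefficient = 2
x_9 = 2.1000, f(x_9) = 4.410000, coefficient = 4
x_10 = 2.2500, f(x_10) = 5.062500, coefficient = 1

I ≈ (0.150000/3) × 73.125000 = 3.656250
Exact value: 3.656250
Error: 0.000000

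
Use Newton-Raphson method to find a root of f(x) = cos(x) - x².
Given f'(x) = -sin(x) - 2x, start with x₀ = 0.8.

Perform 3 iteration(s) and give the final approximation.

f(x) = cos(x) - x²
f'(x) = -sin(x) - 2x
x₀ = 0.8

Newton-Raphson formula: x_{n+1} = x_n - f(x_n)/f'(x_n)

Iteration 1:
  f(0.800000) = 0.056707
  f'(0.800000) = -2.317356
  x_1 = 0.800000 - 0.056707/(-2.317356) = 0.824470
Iteration 2:
  f(0.824470) = -0.000806
  f'(0.824470) = -2.383129
  x_2 = 0.824470 - (-0.000806)/(-2.383129) = 0.824132
Iteration 3:
  f(0.824132) = 0.000000
  f'(0.824132) = -2.382224
  x_3 = 0.824132 - 0.000000/(-2.382224) = 0.824132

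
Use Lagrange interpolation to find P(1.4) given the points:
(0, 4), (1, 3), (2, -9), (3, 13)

Lagrange interpolation formula:
P(x) = Σ yᵢ × Lᵢ(x)
where Lᵢ(x) = Π_{j≠i} (x - xⱼ)/(xᵢ - xⱼ)

L_0(1.4) = (1.4 - 1)/(0 - 1) × (1.4 - 2)/(0 - 2) × (1.4 - 3)/(0 - 3) = -0.064000
L_1(1.4) = (1.4 - 0)/(1 - 0) × (1.4 - 2)/(1 - 2) × (1.4 - 3)/(1 - 3) = 0.672000
L_2(1.4) = (1.4 - 0)/(2 - 0) × (1.4 - 1)/(2 - 1) × (1.4 - 3)/(2 - 3) = 0.448000
L_3(1.4) = (1.4 - 0)/(3 - 0) × (1.4 - 1)/(3 - 1) × (1.4 - 2)/(3 - 2) = -0.056000

P(1.4) = 4×L_0(1.4) + 3×L_1(1.4) + (-9)×L_2(1.4) + 13×L_3(1.4)
P(1.4) = -3.000000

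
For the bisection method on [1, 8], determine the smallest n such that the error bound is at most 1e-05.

We need (b-a)/2^n ≤ 1e-05
(8 - 1)/2^n ≤ 1e-05
7/2^n ≤ 1e-05
2^n ≥ 700000
n ≥ log₂(700000) = 19.42
n ≥ 20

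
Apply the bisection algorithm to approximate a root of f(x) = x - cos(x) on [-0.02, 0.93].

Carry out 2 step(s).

f(x) = x - cos(x)
Initial interval: [-0.02, 0.93]

Iteration 1:
  c_1 = (-0.020000 + 0.930000)/2 = 0.455000
  f(c_1) = f(0.455000) = -0.443261
  f(a) × f(c) ≥ 0, new interval: [0.455000, 0.930000]
Iteration 2:
  c_2 = (0.455000 + 0.930000)/2 = 0.692500
  f(c_2) = f(0.692500) = -0.077152
  f(a) × f(c) ≥ 0, new interval: [0.692500, 0.930000]

After 2 iteration(s), the approximation is c_2 = 0.692500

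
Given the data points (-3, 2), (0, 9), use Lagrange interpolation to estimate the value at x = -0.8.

Lagrange interpolation formula:
P(x) = Σ yᵢ × Lᵢ(x)
where Lᵢ(x) = Π_{j≠i} (x - xⱼ)/(xᵢ - xⱼ)

L_0(-0.8) = (-0.8 - 0)/(-3 - 0) = 0.266667
L_1(-0.8) = (-0.8 - (-3))/(0 - (-3)) = 0.733333

P(-0.8) = 2×L_0(-0.8) + 9×L_1(-0.8)
P(-0.8) = 7.133333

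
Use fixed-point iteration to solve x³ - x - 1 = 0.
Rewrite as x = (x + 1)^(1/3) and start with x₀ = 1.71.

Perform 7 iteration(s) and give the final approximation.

Equation: x³ - x - 1 = 0
Fixed-point form: x = (x + 1)^(1/3)
x₀ = 1.71

x_1 = g(1.710000) = 1.394194
x_2 = g(1.394194) = 1.337785
x_3 = g(1.337785) = 1.327195
x_4 = g(1.327195) = 1.325188
x_5 = g(1.325188) = 1.324807
x_6 = g(1.324807) = 1.324735
x_7 = g(1.324735) = 1.324721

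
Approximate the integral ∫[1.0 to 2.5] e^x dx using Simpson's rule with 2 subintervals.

f(x) = e^x
a = 1.0, b = 2.5, n = 2
h = (b - a)/n = 0.750000

Simpson's rule: (h/3)[f(x₀) + 4f(x₁) + 2f(x₂) + ... + f(xₙ)]

x_0 = 1.0000, f(x_0) = 2.718282, coefficient = 1
x_1 = 1.7500, f(x_1) = 5.754603, coefficient = 4
x_2 = 2.5000, f(x_2) = 12.182494, coefficient = 1

I ≈ (0.750000/3) × 37.919186 = 9.479797
Exact value: 9.464212
Error: 0.015584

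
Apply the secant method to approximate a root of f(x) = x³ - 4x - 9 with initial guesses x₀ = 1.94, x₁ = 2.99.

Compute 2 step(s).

f(x) = x³ - 4x - 9
x₀ = 1.94, x₁ = 2.99

Secant formula: x_{n+1} = x_n - f(x_n)(x_n - x_{n-1})/(f(x_n) - f(x_{n-1}))

Iteration 1:
  f(1.940000) = -9.458616
  f(2.990000) = 5.770899
  x_2 = 2.990000 - 5.770899×(2.990000 - 1.940000)/(5.770899 - (-9.458616))
       = 2.592125
Iteration 2:
  f(2.990000) = 5.770899
  f(2.592125) = -1.951722
  x_3 = 2.592125 - (-1.951722)×(2.592125 - 2.990000)/(-1.951722 - 5.770899)
       = 2.692679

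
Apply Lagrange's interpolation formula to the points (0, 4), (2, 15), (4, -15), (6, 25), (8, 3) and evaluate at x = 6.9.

Lagrange interpolation formula:
P(x) = Σ yᵢ × Lᵢ(x)
where Lᵢ(x) = Π_{j≠i} (x - xⱼ)/(xᵢ - xⱼ)

L_0(6.9) = (6.9 - 2)/(0 - 2) × (6.9 - 4)/(0 - 4) × (6.9 - 6)/(0 - 6) × (6.9 - 8)/(0 - 8) = -0.036635
L_1(6.9) = (6.9 - 0)/(2 - 0) × (6.9 - 4)/(2 - 4) × (6.9 - 6)/(2 - 6) × (6.9 - 8)/(2 - 8) = 0.206353
L_2(6.9) = (6.9 - 0)/(4 - 0) × (6.9 - 2)/(4 - 2) × (6.9 - 6)/(4 - 6) × (6.9 - 8)/(4 - 8) = -0.522998
L_3(6.9) = (6.9 - 0)/(6 - 0) × (6.9 - 2)/(6 - 2) × (6.9 - 4)/(6 - 4) × (6.9 - 8)/(6 - 8) = 1.123478
L_4(6.9) = (6.9 - 0)/(8 - 0) × (6.9 - 2)/(8 - 2) × (6.9 - 4)/(8 - 4) × (6.9 - 6)/(8 - 6) = 0.229802

P(6.9) = 4×L_0(6.9) + 15×L_1(6.9) + (-15)×L_2(6.9) + 25×L_3(6.9) + 3×L_4(6.9)
P(6.9) = 39.570093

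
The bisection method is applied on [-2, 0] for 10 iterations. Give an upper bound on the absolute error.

Bisection error bound: |error| ≤ (b-a)/2^n
|error| ≤ (0 - (-2))/2^10 = 2/2^10
|error| ≤ 0.0019531250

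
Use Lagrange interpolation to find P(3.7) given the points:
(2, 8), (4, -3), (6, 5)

Lagrange interpolation formula:
P(x) = Σ yᵢ × Lᵢ(x)
where Lᵢ(x) = Π_{j≠i} (x - xⱼ)/(xᵢ - xⱼ)

L_0(3.7) = (3.7 - 4)/(2 - 4) × (3.7 - 6)/(2 - 6) = 0.086250
L_1(3.7) = (3.7 - 2)/(4 - 2) × (3.7 - 6)/(4 - 6) = 0.977500
L_2(3.7) = (3.7 - 2)/(6 - 2) × (3.7 - 4)/(6 - 4) = -0.063750

P(3.7) = 8×L_0(3.7) + (-3)×L_1(3.7) + 5×L_2(3.7)
P(3.7) = -2.561250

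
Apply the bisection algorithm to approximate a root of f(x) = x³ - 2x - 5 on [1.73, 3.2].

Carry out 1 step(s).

f(x) = x³ - 2x - 5
Initial interval: [1.73, 3.2]

Iteration 1:
  c_1 = (1.730000 + 3.200000)/2 = 2.465000
  f(c_1) = f(2.465000) = 5.047895
  f(a) × f(c) < 0, new interval: [1.730000, 2.465000]

After 1 iteration(s), the approximation is c_1 = 2.465000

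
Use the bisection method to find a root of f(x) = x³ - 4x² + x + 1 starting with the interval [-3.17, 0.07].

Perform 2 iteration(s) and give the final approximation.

f(x) = x³ - 4x² + x + 1
Initial interval: [-3.17, 0.07]

Iteration 1:
  c_1 = (-3.170000 + 0.070000)/2 = -1.550000
  f(c_1) = f(-1.550000) = -13.883875
  f(a) × f(c) ≥ 0, new interval: [-1.550000, 0.070000]
Iteration 2:
  c_2 = (-1.550000 + 0.070000)/2 = -0.740000
  f(c_2) = f(-0.740000) = -2.335624
  f(a) × f(c) ≥ 0, new interval: [-0.740000, 0.070000]

After 2 iteration(s), the approximation is c_2 = -0.740000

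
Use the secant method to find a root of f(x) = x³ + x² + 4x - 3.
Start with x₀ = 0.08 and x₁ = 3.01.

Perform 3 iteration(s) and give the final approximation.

f(x) = x³ + x² + 4x - 3
x₀ = 0.08, x₁ = 3.01

Secant formula: x_{n+1} = x_n - f(x_n)(x_n - x_{n-1})/(f(x_n) - f(x_{n-1}))

Iteration 1:
  f(0.080000) = -2.673088
  f(3.010000) = 45.371001
  x_2 = 3.010000 - 45.371001×(3.010000 - 0.080000)/(45.371001 - (-2.673088))
       = 0.243020
Iteration 2:
  f(3.010000) = 45.371001
  f(0.243020) = -1.954509
  x_3 = 0.243020 - (-1.954509)×(0.243020 - 3.010000)/(-1.954509 - 45.371001)
       = 0.357294
Iteration 3:
  f(0.243020) = -1.954509
  f(0.357294) = -1.397552
  x_4 = 0.357294 - (-1.397552)×(0.357294 - 0.243020)/(-1.397552 - (-1.954509))
       = 0.644039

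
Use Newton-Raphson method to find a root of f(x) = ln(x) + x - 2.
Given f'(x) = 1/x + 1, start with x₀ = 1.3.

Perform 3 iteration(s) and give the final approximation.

f(x) = ln(x) + x - 2
f'(x) = 1/x + 1
x₀ = 1.3

Newton-Raphson formula: x_{n+1} = x_n - f(x_n)/f'(x_n)

Iteration 1:
  f(1.300000) = -0.437636
  f'(1.300000) = 1.769231
  x_1 = 1.300000 - (-0.437636)/1.769231 = 1.547359
Iteration 2:
  f(1.547359) = -0.016091
  f'(1.547359) = 1.646262
  x_2 = 1.547359 - (-0.016091)/1.646262 = 1.557134
Iteration 3:
  f(1.557134) = -0.000020
  f'(1.557134) = 1.642206
  x_3 = 1.557134 - (-0.000020)/1.642206 = 1.557146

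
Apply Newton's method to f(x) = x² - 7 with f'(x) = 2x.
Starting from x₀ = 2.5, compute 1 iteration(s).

f(x) = x² - 7
f'(x) = 2x
x₀ = 2.5

Newton-Raphson formula: x_{n+1} = x_n - f(x_n)/f'(x_n)

Iteration 1:
  f(2.500000) = -0.750000
  f'(2.500000) = 5.000000
  x_1 = 2.500000 - (-0.750000)/5.000000 = 2.650000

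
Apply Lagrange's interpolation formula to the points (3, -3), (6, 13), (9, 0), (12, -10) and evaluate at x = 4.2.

Lagrange interpolation formula:
P(x) = Σ yᵢ × Lᵢ(x)
where Lᵢ(x) = Π_{j≠i} (x - xⱼ)/(xᵢ - xⱼ)

L_0(4.2) = (4.2 - 6)/(3 - 6) × (4.2 - 9)/(3 - 9) × (4.2 - 12)/(3 - 12) = 0.416000
L_1(4.2) = (4.2 - 3)/(6 - 3) × (4.2 - 9)/(6 - 9) × (4.2 - 12)/(6 - 12) = 0.832000
L_2(4.2) = (4.2 - 3)/(9 - 3) × (4.2 - 6)/(9 - 6) × (4.2 - 12)/(9 - 12) = -0.312000
L_3(4.2) = (4.2 - 3)/(12 - 3) × (4.2 - 6)/(12 - 6) × (4.2 - 9)/(12 - 9) = 0.064000

P(4.2) = (-3)×L_0(4.2) + 13×L_1(4.2) + 0×L_2(4.2) + (-10)×L_3(4.2)
P(4.2) = 8.928000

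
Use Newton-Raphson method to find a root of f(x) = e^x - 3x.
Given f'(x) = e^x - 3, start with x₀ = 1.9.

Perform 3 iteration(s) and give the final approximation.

f(x) = e^x - 3x
f'(x) = e^x - 3
x₀ = 1.9

Newton-Raphson formula: x_{n+1} = x_n - f(x_n)/f'(x_n)

Iteration 1:
  f(1.900000) = 0.985894
  f'(1.900000) = 3.685894
  x_1 = 1.900000 - 0.985894/3.685894 = 1.632522
Iteration 2:
  f(1.632522) = 0.219198
  f'(1.632522) = 2.116765
  x_2 = 1.632522 - 0.219198/2.116765 = 1.528969
Iteration 3:
  f(1.528969) = 0.026511
  f'(1.528969) = 1.613419
  x_3 = 1.528969 - 0.026511/1.613419 = 1.512537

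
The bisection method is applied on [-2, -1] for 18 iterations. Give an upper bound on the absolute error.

Bisection error bound: |error| ≤ (b-a)/2^n
|error| ≤ (-1 - (-2))/2^18 = 1/2^18
|error| ≤ 0.0000038147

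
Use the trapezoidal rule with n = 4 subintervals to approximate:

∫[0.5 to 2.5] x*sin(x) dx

f(x) = x*sin(x)
a = 0.5, b = 2.5, n = 4
h = (b - a)/n = 0.500000

Trapezoidal rule: (h/2)[f(x₀) + 2f(x₁) + 2f(x₂) + ... + f(xₙ)]

x_0 = 0.5000, f(x_0) = 0.239713, coefficient = 1
x_1 = 1.0000, f(x_1) = 0.841471, coefficient = 2
x_2 = 1.5000, f(x_2) = 1.496242, coefficient = 2
x_3 = 2.0000, f(x_3) = 1.818595, coefficient = 2
x_4 = 2.5000, f(x_4) = 1.496180, coefficient = 1

I ≈ (0.500000/2) × 10.048510 = 2.512127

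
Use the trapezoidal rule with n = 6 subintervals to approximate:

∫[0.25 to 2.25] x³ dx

f(x) = x³
a = 0.25, b = 2.25, n = 6
h = (b - a)/n = 0.333333

Trapezoidal rule: (h/2)[f(x₀) + 2f(x₁) + 2f(x₂) + ... + f(xₙ)]

x_0 = 0.2500, f(x_0) = 0.015625, coefficient = 1
x_1 = 0.5833, f(x_1) = 0.198495, coefficient = 2
x_2 = 0.9167, f(x_2) = 0.770255, coefficient = 2
x_3 = 1.2500, f(x_3) = 1.953125, coefficient = 2
x_4 = 1.5833, f(x_4) = 3.969329, coefficient = 2
x_5 = 1.9167, f(x_5) = 7.041088, coefficient = 2
x_6 = 2.2500, f(x_6) = 11.390625, coefficient = 1

I ≈ (0.333333/2) × 39.270833 = 6.545139
Exact value: 6.406250
Error: 0.138889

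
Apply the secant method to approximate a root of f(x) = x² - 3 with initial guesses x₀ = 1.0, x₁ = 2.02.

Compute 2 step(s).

f(x) = x² - 3
x₀ = 1.0, x₁ = 2.02

Secant formula: x_{n+1} = x_n - f(x_n)(x_n - x_{n-1})/(f(x_n) - f(x_{n-1}))

Iteration 1:
  f(1.000000) = -2.000000
  f(2.020000) = 1.080400
  x_2 = 2.020000 - 1.080400×(2.020000 - 1.000000)/(1.080400 - (-2.000000))
       = 1.662252
Iteration 2:
  f(2.020000) = 1.080400
  f(1.662252) = -0.236919
  x_3 = 1.662252 - (-0.236919)×(1.662252 - 2.020000)/(-0.236919 - 1.080400)
       = 1.726593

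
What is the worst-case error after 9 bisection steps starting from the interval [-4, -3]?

Bisection error bound: |error| ≤ (b-a)/2^n
|error| ≤ (-3 - (-4))/2^9 = 1/2^9
|error| ≤ 0.0019531250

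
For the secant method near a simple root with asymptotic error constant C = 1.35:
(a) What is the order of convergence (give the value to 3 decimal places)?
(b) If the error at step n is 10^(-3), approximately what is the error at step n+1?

(a) Secant method has superlinear convergence with order φ = (1+√5)/2 ≈ 1.618.
    This means |e_{n+1}| ≈ C|e_n|^1.618.

(b) With |e_n| = 10^(-3) and C = 1.35:
    |e_{n+1}| ≈ 1.35 × (10^(-3))^1.618 = 1.35 × 10^(-4.85)

(a) ≈ 1.618 (golden ratio); (b) |e_{n+1}| ≈ 1.889e-05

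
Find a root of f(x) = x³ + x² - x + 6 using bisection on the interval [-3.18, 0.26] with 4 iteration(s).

f(x) = x³ + x² - x + 6
Initial interval: [-3.18, 0.26]

Iteration 1:
  c_1 = (-3.180000 + 0.260000)/2 = -1.460000
  f(c_1) = f(-1.460000) = 6.479464
  f(a) × f(c) < 0, new interval: [-3.180000, -1.460000]
Iteration 2:
  c_2 = (-3.180000 + (-1.460000))/2 = -2.320000
  f(c_2) = f(-2.320000) = 1.215232
  f(a) × f(c) < 0, new interval: [-3.180000, -2.320000]
Iteration 3:
  c_3 = (-3.180000 + (-2.320000))/2 = -2.750000
  f(c_3) = f(-2.750000) = -4.484375
  f(a) × f(c) ≥ 0, new interval: [-2.750000, -2.320000]
Iteration 4:
  c_4 = (-2.750000 + (-2.320000))/2 = -2.535000
  f(c_4) = f(-2.535000) = -1.329255
  f(a) × f(c) ≥ 0, new interval: [-2.535000, -2.320000]

After 4 iteration(s), the approximation is c_4 = -2.535000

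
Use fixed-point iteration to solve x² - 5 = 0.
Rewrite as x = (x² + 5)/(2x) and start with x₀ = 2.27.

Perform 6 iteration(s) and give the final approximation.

Equation: x² - 5 = 0
Fixed-point form: x = (x² + 5)/(2x)
x₀ = 2.27

x_1 = g(2.270000) = 2.236322
x_2 = g(2.236322) = 2.236068
x_3 = g(2.236068) = 2.236068
x_4 = g(2.236068) = 2.236068
x_5 = g(2.236068) = 2.236068
x_6 = g(2.236068) = 2.236068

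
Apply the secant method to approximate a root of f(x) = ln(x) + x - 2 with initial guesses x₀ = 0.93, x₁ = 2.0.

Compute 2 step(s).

f(x) = ln(x) + x - 2
x₀ = 0.93, x₁ = 2.0

Secant formula: x_{n+1} = x_n - f(x_n)(x_n - x_{n-1})/(f(x_n) - f(x_{n-1}))

Iteration 1:
  f(0.930000) = -1.142571
  f(2.000000) = 0.693147
  x_2 = 2.000000 - 0.693147×(2.000000 - 0.930000)/(0.693147 - (-1.142571))
       = 1.595980
Iteration 2:
  f(2.000000) = 0.693147
  f(1.595980) = 0.063467
  x_3 = 1.595980 - 0.063467×(1.595980 - 2.000000)/(0.063467 - 0.693147)
       = 1.555257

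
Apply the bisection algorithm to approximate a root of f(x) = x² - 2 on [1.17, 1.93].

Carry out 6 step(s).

f(x) = x² - 2
Initial interval: [1.17, 1.93]

Iteration 1:
  c_1 = (1.170000 + 1.930000)/2 = 1.550000
  f(c_1) = f(1.550000) = 0.402500
  f(a) × f(c) < 0, new interval: [1.170000, 1.550000]
Iteration 2:
  c_2 = (1.170000 + 1.550000)/2 = 1.360000
  f(c_2) = f(1.360000) = -0.150400
  f(a) × f(c) ≥ 0, new interval: [1.360000, 1.550000]
Iteration 3:
  c_3 = (1.360000 + 1.550000)/2 = 1.455000
  f(c_3) = f(1.455000) = 0.117025
  f(a) × f(c) < 0, new interval: [1.360000, 1.455000]
Iteration 4:
  c_4 = (1.360000 + 1.455000)/2 = 1.407500
  f(c_4) = f(1.407500) = -0.018944
  f(a) × f(c) ≥ 0, new interval: [1.407500, 1.455000]
Iteration 5:
  c_5 = (1.407500 + 1.455000)/2 = 1.431250
  f(c_5) = f(1.431250) = 0.048477
  f(a) × f(c) < 0, new interval: [1.407500, 1.431250]
Iteration 6:
  c_6 = (1.407500 + 1.431250)/2 = 1.419375
  f(c_6) = f(1.419375) = 0.014625
  f(a) × f(c) < 0, new interval: [1.407500, 1.419375]

After 6 iteration(s), the approximation is c_6 = 1.419375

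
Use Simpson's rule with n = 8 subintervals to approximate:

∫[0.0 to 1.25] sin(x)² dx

f(x) = sin(x)²
a = 0.0, b = 1.25, n = 8
h = (b - a)/n = 0.156250

Simpson's rule: (h/3)[f(x₀) + 4f(x₁) + 2f(x₂) + ... + f(xₙ)]

x_0 = 0.0000, f(x_0) = 0.000000, coefficient = 1
x_1 = 0.1562, f(x_1) = 0.024216, coefficient = 4
x_2 = 0.3125, f(x_2) = 0.094518, coefficient = 2
x_3 = 0.4688, f(x_3) = 0.204097, coefficient = 4
x_4 = 0.6250, f(x_4) = 0.342339, coefficient = 2
x_5 = 0.7812, f(x_5) = 0.495852, coefficient = 4
x_6 = 0.9375, f(x_6) = 0.649767, coefficient = 2
x_7 = 1.0938, f(x_7) = 0.789175, coefficient = 4
x_8 = 1.2500, f(x_8) = 0.900572, coefficient = 1

I ≈ (0.156250/3) × 9.127180 = 0.475374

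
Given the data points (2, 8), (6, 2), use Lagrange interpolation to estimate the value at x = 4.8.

Lagrange interpolation formula:
P(x) = Σ yᵢ × Lᵢ(x)
where Lᵢ(x) = Π_{j≠i} (x - xⱼ)/(xᵢ - xⱼ)

L_0(4.8) = (4.8 - 6)/(2 - 6) = 0.300000
L_1(4.8) = (4.8 - 2)/(6 - 2) = 0.700000

P(4.8) = 8×L_0(4.8) + 2×L_1(4.8)
P(4.8) = 3.800000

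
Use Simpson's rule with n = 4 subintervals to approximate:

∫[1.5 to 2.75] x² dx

f(x) = x²
a = 1.5, b = 2.75, n = 4
h = (b - a)/n = 0.312500

Simpson's rule: (h/3)[f(x₀) + 4f(x₁) + 2f(x₂) + ... + f(xₙ)]

x_0 = 1.5000, f(x_0) = 2.250000, coefficient = 1
x_1 = 1.8125, f(x_1) = 3.285156, coefficient = 4
x_2 = 2.1250, f(x_2) = 4.515625, coefficient = 2
x_3 = 2.4375, f(x_3) = 5.941406, coefficient = 4
x_4 = 2.7500, f(x_4) = 7.562500, coefficient = 1

I ≈ (0.312500/3) × 55.750000 = 5.807292
Exact value: 5.807292
Error: 0.000000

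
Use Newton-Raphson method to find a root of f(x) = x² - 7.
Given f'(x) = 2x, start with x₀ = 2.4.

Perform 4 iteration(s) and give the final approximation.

f(x) = x² - 7
f'(x) = 2x
x₀ = 2.4

Newton-Raphson formula: x_{n+1} = x_n - f(x_n)/f'(x_n)

Iteration 1:
  f(2.400000) = -1.240000
  f'(2.400000) = 4.800000
  x_1 = 2.400000 - (-1.240000)/4.800000 = 2.658333
Iteration 2:
  f(2.658333) = 0.066736
  f'(2.658333) = 5.316667
  x_2 = 2.658333 - 0.066736/5.316667 = 2.645781
Iteration 3:
  f(2.645781) = 0.000158
  f'(2.645781) = 5.291562
  x_3 = 2.645781 - 0.000158/5.291562 = 2.645751
Iteration 4:
  f(2.645751) = 0.000000
  f'(2.645751) = 5.291503
  x_4 = 2.645751 - 0.000000/5.291503 = 2.645751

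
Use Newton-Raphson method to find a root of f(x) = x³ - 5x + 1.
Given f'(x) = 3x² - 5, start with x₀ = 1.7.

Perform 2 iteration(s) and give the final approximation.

f(x) = x³ - 5x + 1
f'(x) = 3x² - 5
x₀ = 1.7

Newton-Raphson formula: x_{n+1} = x_n - f(x_n)/f'(x_n)

Iteration 1:
  f(1.700000) = -2.587000
  f'(1.700000) = 3.670000
  x_1 = 1.700000 - (-2.587000)/3.670000 = 2.404905
Iteration 2:
  f(2.404905) = 2.884402
  f'(2.404905) = 12.350699
  x_2 = 2.404905 - 2.884402/12.350699 = 2.171363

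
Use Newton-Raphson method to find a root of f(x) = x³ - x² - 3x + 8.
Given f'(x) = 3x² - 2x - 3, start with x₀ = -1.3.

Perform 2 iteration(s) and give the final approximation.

f(x) = x³ - x² - 3x + 8
f'(x) = 3x² - 2x - 3
x₀ = -1.3

Newton-Raphson formula: x_{n+1} = x_n - f(x_n)/f'(x_n)

Iteration 1:
  f(-1.300000) = 8.013000
  f'(-1.300000) = 4.670000
  x_1 = -1.300000 - 8.013000/4.670000 = -3.015846
Iteration 2:
  f(-3.015846) = -19.477890
  f'(-3.015846) = 30.317670
  x_2 = -3.015846 - (-19.477890)/30.317670 = -2.373386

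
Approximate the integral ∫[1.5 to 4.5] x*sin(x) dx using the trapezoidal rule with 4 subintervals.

f(x) = x*sin(x)
a = 1.5, b = 4.5, n = 4
h = (b - a)/n = 0.750000

Trapezoidal rule: (h/2)[f(x₀) + 2f(x₁) + 2f(x₂) + ... + f(xₙ)]

x_0 = 1.5000, f(x_0) = 1.496242, coefficient = 1
x_1 = 2.2500, f(x_1) = 1.750665, coefficient = 2
x_2 = 3.0000, f(x_2) = 0.423360, coefficient = 2
x_3 = 3.7500, f(x_3) = -2.143355, coefficient = 2
x_4 = 4.5000, f(x_4) = -4.398886, coefficient = 1

I ≈ (0.750000/2) × -2.841304 = -1.065489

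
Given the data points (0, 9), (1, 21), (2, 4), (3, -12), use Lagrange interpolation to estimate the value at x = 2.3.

Lagrange interpolation formula:
P(x) = Σ yᵢ × Lᵢ(x)
where Lᵢ(x) = Π_{j≠i} (x - xⱼ)/(xᵢ - xⱼ)

L_0(2.3) = (2.3 - 1)/(0 - 1) × (2.3 - 2)/(0 - 2) × (2.3 - 3)/(0 - 3) = 0.045500
L_1(2.3) = (2.3 - 0)/(1 - 0) × (2.3 - 2)/(1 - 2) × (2.3 - 3)/(1 - 3) = -0.241500
L_2(2.3) = (2.3 - 0)/(2 - 0) × (2.3 - 1)/(2 - 1) × (2.3 - 3)/(2 - 3) = 1.046500
L_3(2.3) = (2.3 - 0)/(3 - 0) × (2.3 - 1)/(3 - 1) × (2.3 - 2)/(3 - 2) = 0.149500

P(2.3) = 9×L_0(2.3) + 21×L_1(2.3) + 4×L_2(2.3) + (-12)×L_3(2.3)
P(2.3) = -2.270000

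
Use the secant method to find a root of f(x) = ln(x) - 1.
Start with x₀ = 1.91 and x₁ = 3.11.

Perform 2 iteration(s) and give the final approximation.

f(x) = ln(x) - 1
x₀ = 1.91, x₁ = 3.11

Secant formula: x_{n+1} = x_n - f(x_n)(x_n - x_{n-1})/(f(x_n) - f(x_{n-1}))

Iteration 1:
  f(1.910000) = -0.352897
  f(3.110000) = 0.134623
  x_2 = 3.110000 - 0.134623×(3.110000 - 1.910000)/(0.134623 - (-0.352897))
       = 2.778634
Iteration 2:
  f(3.110000) = 0.134623
  f(2.778634) = 0.021960
  x_3 = 2.778634 - 0.021960×(2.778634 - 3.110000)/(0.021960 - 0.134623)
       = 2.714047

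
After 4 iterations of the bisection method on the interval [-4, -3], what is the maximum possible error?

Bisection error bound: |error| ≤ (b-a)/2^n
|error| ≤ (-3 - (-4))/2^4 = 1/2^4
|error| ≤ 0.0625000000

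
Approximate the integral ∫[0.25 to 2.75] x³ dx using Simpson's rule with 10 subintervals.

f(x) = x³
a = 0.25, b = 2.75, n = 10
h = (b - a)/n = 0.250000

Simpson's rule: (h/3)[f(x₀) + 4f(x₁) + 2f(x₂) + ... + f(xₙ)]

x_0 = 0.2500, f(x_0) = 0.015625, coefficient = 1
x_1 = 0.5000, f(x_1) = 0.125000, coefficient = 4
x_2 = 0.7500, f(x_2) = 0.421875, coefficient = 2
x_3 = 1.0000, f(x_3) = 1.000000, coefficient = 4
x_4 = 1.2500, f(x_4) = 1.953125, coefficient = 2
x_5 = 1.5000, f(x_5) = 3.375000, coefficient = 4
x_6 = 1.7500, f(x_6) = 5.359375, coefficient = 2
x_7 = 2.0000, f(x_7) = 8.000000, coefficient = 4
x_8 = 2.2500, f(x_8) = 11.390625, coefficient = 2
x_9 = 2.5000, f(x_9) = 15.625000, coefficient = 4
x_10 = 2.7500, f(x_10) = 20.796875, coefficient = 1

I ≈ (0.250000/3) × 171.562500 = 14.296875
Exact value: 14.296875
Error: 0.000000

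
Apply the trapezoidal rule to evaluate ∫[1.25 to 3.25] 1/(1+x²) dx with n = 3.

f(x) = 1/(1+x²)
a = 1.25, b = 3.25, n = 3
h = (b - a)/n = 0.666667

Trapezoidal rule: (h/2)[f(x₀) + 2f(x₁) + 2f(x₂) + ... + f(xₙ)]

x_0 = 1.2500, f(x_0) = 0.390244, coefficient = 1
x_1 = 1.9167, f(x_1) = 0.213967, coefficient = 2
x_2 = 2.5833, f(x_2) = 0.130317, coefficient = 2
x_3 = 3.2500, f(x_3) = 0.086486, coefficient = 1

I ≈ (0.666667/2) × 1.165298 = 0.388433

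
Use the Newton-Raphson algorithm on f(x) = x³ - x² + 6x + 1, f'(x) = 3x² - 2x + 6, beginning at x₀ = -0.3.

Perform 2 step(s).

f(x) = x³ - x² + 6x + 1
f'(x) = 3x² - 2x + 6
x₀ = -0.3

Newton-Raphson formula: x_{n+1} = x_n - f(x_n)/f'(x_n)

Iteration 1:
  f(-0.300000) = -0.917000
  f'(-0.300000) = 6.870000
  x_1 = -0.300000 - (-0.917000)/6.870000 = -0.166521
Iteration 2:
  f(-0.166521) = -0.031473
  f'(-0.166521) = 6.416230
  x_2 = -0.166521 - (-0.031473)/6.416230 = -0.161616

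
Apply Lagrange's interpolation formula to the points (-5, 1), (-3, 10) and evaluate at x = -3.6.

Lagrange interpolation formula:
P(x) = Σ yᵢ × Lᵢ(x)
where Lᵢ(x) = Π_{j≠i} (x - xⱼ)/(xᵢ - xⱼ)

L_0(-3.6) = (-3.6 - (-3))/(-5 - (-3)) = 0.300000
L_1(-3.6) = (-3.6 - (-5))/(-3 - (-5)) = 0.700000

P(-3.6) = 1×L_0(-3.6) + 10×L_1(-3.6)
P(-3.6) = 7.300000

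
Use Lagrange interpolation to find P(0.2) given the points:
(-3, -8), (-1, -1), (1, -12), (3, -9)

Lagrange interpolation formula:
P(x) = Σ yᵢ × Lᵢ(x)
where Lᵢ(x) = Π_{j≠i} (x - xⱼ)/(xᵢ - xⱼ)

L_0(0.2) = (0.2 - (-1))/(-3 - (-1)) × (0.2 - 1)/(-3 - 1) × (0.2 - 3)/(-3 - 3) = -0.056000
L_1(0.2) = (0.2 - (-3))/(-1 - (-3)) × (0.2 - 1)/(-1 - 1) × (0.2 - 3)/(-1 - 3) = 0.448000
L_2(0.2) = (0.2 - (-3))/(1 - (-3)) × (0.2 - (-1))/(1 - (-1)) × (0.2 - 3)/(1 - 3) = 0.672000
L_3(0.2) = (0.2 - (-3))/(3 - (-3)) × (0.2 - (-1))/(3 - (-1)) × (0.2 - 1)/(3 - 1) = -0.064000

P(0.2) = (-8)×L_0(0.2) + (-1)×L_1(0.2) + (-12)×L_2(0.2) + (-9)×L_3(0.2)
P(0.2) = -7.488000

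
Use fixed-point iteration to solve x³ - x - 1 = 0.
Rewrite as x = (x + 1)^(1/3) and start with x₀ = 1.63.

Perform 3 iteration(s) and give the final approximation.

Equation: x³ - x - 1 = 0
Fixed-point form: x = (x + 1)^(1/3)
x₀ = 1.63

x_1 = g(1.630000) = 1.380337
x_2 = g(1.380337) = 1.335200
x_3 = g(1.335200) = 1.326706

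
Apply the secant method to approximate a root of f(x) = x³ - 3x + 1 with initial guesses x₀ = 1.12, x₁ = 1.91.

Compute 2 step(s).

f(x) = x³ - 3x + 1
x₀ = 1.12, x₁ = 1.91

Secant formula: x_{n+1} = x_n - f(x_n)(x_n - x_{n-1})/(f(x_n) - f(x_{n-1}))

Iteration 1:
  f(1.120000) = -0.955072
  f(1.910000) = 2.237871
  x_2 = 1.910000 - 2.237871×(1.910000 - 1.120000)/(2.237871 - (-0.955072))
       = 1.356305
Iteration 2:
  f(1.910000) = 2.237871
  f(1.356305) = -0.573907
  x_3 = 1.356305 - (-0.573907)×(1.356305 - 1.910000)/(-0.573907 - 2.237871)
       = 1.469318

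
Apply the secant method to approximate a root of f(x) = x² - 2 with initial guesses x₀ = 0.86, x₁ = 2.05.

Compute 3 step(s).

f(x) = x² - 2
x₀ = 0.86, x₁ = 2.05

Secant formula: x_{n+1} = x_n - f(x_n)(x_n - x_{n-1})/(f(x_n) - f(x_{n-1}))

Iteration 1:
  f(0.860000) = -1.260400
  f(2.050000) = 2.202500
  x_2 = 2.050000 - 2.202500×(2.050000 - 0.860000)/(2.202500 - (-1.260400))
       = 1.293127
Iteration 2:
  f(2.050000) = 2.202500
  f(1.293127) = -0.327822
  x_3 = 1.293127 - (-0.327822)×(1.293127 - 2.050000)/(-0.327822 - 2.202500)
       = 1.391186
Iteration 3:
  f(1.293127) = -0.327822
  f(1.391186) = -0.064602
  x_4 = 1.391186 - (-0.064602)×(1.391186 - 1.293127)/(-0.064602 - (-0.327822))
       = 1.415252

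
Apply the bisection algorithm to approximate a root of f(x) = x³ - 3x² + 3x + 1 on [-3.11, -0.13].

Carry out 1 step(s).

f(x) = x³ - 3x² + 3x + 1
Initial interval: [-3.11, -0.13]

Iteration 1:
  c_1 = (-3.110000 + (-0.130000))/2 = -1.620000
  f(c_1) = f(-1.620000) = -15.984728
  f(a) × f(c) ≥ 0, new interval: [-1.620000, -0.130000]

After 1 iteration(s), the approximation is c_1 = -1.620000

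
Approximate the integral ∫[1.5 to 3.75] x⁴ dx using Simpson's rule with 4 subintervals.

f(x) = x⁴
a = 1.5, b = 3.75, n = 4
h = (b - a)/n = 0.562500

Simpson's rule: (h/3)[f(x₀) + 4f(x₁) + 2f(x₂) + ... + f(xₙ)]

x_0 = 1.5000, f(x_0) = 5.062500, coefficient = 1
x_1 = 2.0625, f(x_1) = 18.095718, coefficient = 4
x_2 = 2.6250, f(x_2) = 47.480713, coefficient = 2
x_3 = 3.1875, f(x_3) = 103.228775, coefficient = 4
x_4 = 3.7500, f(x_4) = 197.753906, coefficient = 1

I ≈ (0.562500/3) × 783.075806 = 146.826714
Exact value: 146.796680
Error: 0.030034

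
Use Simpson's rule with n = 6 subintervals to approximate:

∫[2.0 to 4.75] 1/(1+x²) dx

f(x) = 1/(1+x²)
a = 2.0, b = 4.75, n = 6
h = (b - a)/n = 0.458333

Simpson's rule: (h/3)[f(x₀) + 4f(x₁) + 2f(x₂) + ... + f(xₙ)]

x_0 = 2.0000, f(x_0) = 0.200000, coefficient = 1
x_1 = 2.4583, f(x_1) = 0.141977, coefficient = 4
x_2 = 2.9167, f(x_2) = 0.105186, coefficient = 2
x_3 = 3.3750, f(x_3) = 0.080706, coefficient = 4
x_4 = 3.8333, f(x_4) = 0.063717, coefficient = 2
x_5 = 4.2917, f(x_5) = 0.051498, coefficient = 4
x_6 = 4.7500, f(x_6) = 0.042440, coefficient = 1

I ≈ (0.458333/3) × 1.676969 = 0.256204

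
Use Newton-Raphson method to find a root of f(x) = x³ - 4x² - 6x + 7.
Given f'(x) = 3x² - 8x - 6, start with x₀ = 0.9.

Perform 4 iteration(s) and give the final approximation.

f(x) = x³ - 4x² - 6x + 7
f'(x) = 3x² - 8x - 6
x₀ = 0.9

Newton-Raphson formula: x_{n+1} = x_n - f(x_n)/f'(x_n)

Iteration 1:
  f(0.900000) = -0.911000
  f'(0.900000) = -10.770000
  x_1 = 0.900000 - (-0.911000)/(-10.770000) = 0.815413
Iteration 2:
  f(0.815413) = -0.009907
  f'(0.815413) = -10.528609
  x_2 = 0.815413 - (-0.009907)/(-10.528609) = 0.814472
Iteration 3:
  f(0.814472) = -0.000001
  f'(0.814472) = -10.525683
  x_3 = 0.814472 - (-0.000001)/(-10.525683) = 0.814472
Iteration 4:
  f(0.814472) = 0.000000
  f'(0.814472) = -10.525682
  x_4 = 0.814472 - 0.000000/(-10.525682) = 0.814472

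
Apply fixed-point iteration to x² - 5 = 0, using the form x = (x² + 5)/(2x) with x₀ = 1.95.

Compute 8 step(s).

Equation: x² - 5 = 0
Fixed-point form: x = (x² + 5)/(2x)
x₀ = 1.95

x_1 = g(1.950000) = 2.257051
x_2 = g(2.257051) = 2.236166
x_3 = g(2.236166) = 2.236068
x_4 = g(2.236068) = 2.236068
x_5 = g(2.236068) = 2.236068
x_6 = g(2.236068) = 2.236068
x_7 = g(2.236068) = 2.236068
x_8 = g(2.236068) = 2.236068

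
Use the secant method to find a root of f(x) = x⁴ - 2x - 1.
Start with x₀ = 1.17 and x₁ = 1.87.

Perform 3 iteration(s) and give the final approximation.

f(x) = x⁴ - 2x - 1
x₀ = 1.17, x₁ = 1.87

Secant formula: x_{n+1} = x_n - f(x_n)(x_n - x_{n-1})/(f(x_n) - f(x_{n-1}))

Iteration 1:
  f(1.170000) = -1.466113
  f(1.870000) = 7.488310
  x_2 = 1.870000 - 7.488310×(1.870000 - 1.170000)/(7.488310 - (-1.466113))
       = 1.284611
Iteration 2:
  f(1.870000) = 7.488310
  f(1.284611) = -0.845975
  x_3 = 1.284611 - (-0.845975)×(1.284611 - 1.870000)/(-0.845975 - 7.488310)
       = 1.344032
Iteration 3:
  f(1.284611) = -0.845975
  f(1.344032) = -0.424907
  x_4 = 1.344032 - (-0.424907)×(1.344032 - 1.284611)/(-0.424907 - (-0.845975))
       = 1.403993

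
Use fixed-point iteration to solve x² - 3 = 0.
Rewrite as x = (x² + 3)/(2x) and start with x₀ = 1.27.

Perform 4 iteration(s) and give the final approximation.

Equation: x² - 3 = 0
Fixed-point form: x = (x² + 3)/(2x)
x₀ = 1.27

x_1 = g(1.270000) = 1.816102
x_2 = g(1.816102) = 1.733996
x_3 = g(1.733996) = 1.732052
x_4 = g(1.732052) = 1.732051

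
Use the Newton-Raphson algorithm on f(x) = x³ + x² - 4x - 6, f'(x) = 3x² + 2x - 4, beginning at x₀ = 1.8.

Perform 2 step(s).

f(x) = x³ + x² - 4x - 6
f'(x) = 3x² + 2x - 4
x₀ = 1.8

Newton-Raphson formula: x_{n+1} = x_n - f(x_n)/f'(x_n)

Iteration 1:
  f(1.800000) = -4.128000
  f'(1.800000) = 9.320000
  x_1 = 1.800000 - (-4.128000)/9.320000 = 2.242918
Iteration 2:
  f(2.242918) = 1.342422
  f'(2.242918) = 15.577886
  x_2 = 2.242918 - 1.342422/15.577886 = 2.156744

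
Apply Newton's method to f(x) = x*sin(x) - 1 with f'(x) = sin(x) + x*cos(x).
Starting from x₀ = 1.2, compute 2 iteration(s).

f(x) = x*sin(x) - 1
f'(x) = sin(x) + x*cos(x)
x₀ = 1.2

Newton-Raphson formula: x_{n+1} = x_n - f(x_n)/f'(x_n)

Iteration 1:
  f(1.200000) = 0.118447
  f'(1.200000) = 1.366868
  x_1 = 1.200000 - 0.118447/1.366868 = 1.113344
Iteration 2:
  f(1.113344) = -0.001129
  f'(1.113344) = 1.388904
  x_2 = 1.113344 - (-0.001129)/1.388904 = 1.114157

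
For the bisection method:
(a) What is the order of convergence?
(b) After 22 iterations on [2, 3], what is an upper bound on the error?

(a) Bisection has linear (order 1) convergence; the error is halved each step.

(b) Error bound = (b-a)/2^n = (3 - 2)/2^{22}
    = 1/2^{22}

(a) 1 (linear); (b) error ≤ 2.38e-07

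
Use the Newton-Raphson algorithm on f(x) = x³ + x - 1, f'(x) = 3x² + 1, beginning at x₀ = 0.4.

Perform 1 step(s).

f(x) = x³ + x - 1
f'(x) = 3x² + 1
x₀ = 0.4

Newton-Raphson formula: x_{n+1} = x_n - f(x_n)/f'(x_n)

Iteration 1:
  f(0.400000) = -0.536000
  f'(0.400000) = 1.480000
  x_1 = 0.400000 - (-0.536000)/1.480000 = 0.762162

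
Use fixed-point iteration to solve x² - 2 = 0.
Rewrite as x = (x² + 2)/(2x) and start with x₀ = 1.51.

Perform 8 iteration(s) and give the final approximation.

Equation: x² - 2 = 0
Fixed-point form: x = (x² + 2)/(2x)
x₀ = 1.51

x_1 = g(1.510000) = 1.417252
x_2 = g(1.417252) = 1.414217
x_3 = g(1.414217) = 1.414214
x_4 = g(1.414214) = 1.414214
x_5 = g(1.414214) = 1.414214
x_6 = g(1.414214) = 1.414214
x_7 = g(1.414214) = 1.414214
x_8 = g(1.414214) = 1.414214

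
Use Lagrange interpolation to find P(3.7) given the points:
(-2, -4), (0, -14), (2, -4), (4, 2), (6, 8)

Lagrange interpolation formula:
P(x) = Σ yᵢ × Lᵢ(x)
where Lᵢ(x) = Π_{j≠i} (x - xⱼ)/(xᵢ - xⱼ)

L_0(3.7) = (3.7 - 0)/(-2 - 0) × (3.7 - 2)/(-2 - 2) × (3.7 - 4)/(-2 - 4) × (3.7 - 6)/(-2 - 6) = 0.011302
L_1(3.7) = (3.7 - (-2))/(0 - (-2)) × (3.7 - 2)/(0 - 2) × (3.7 - 4)/(0 - 4) × (3.7 - 6)/(0 - 6) = -0.069647
L_2(3.7) = (3.7 - (-2))/(2 - (-2)) × (3.7 - 0)/(2 - 0) × (3.7 - 4)/(2 - 4) × (3.7 - 6)/(2 - 6) = 0.227377
L_3(3.7) = (3.7 - (-2))/(4 - (-2)) × (3.7 - 0)/(4 - 0) × (3.7 - 2)/(4 - 2) × (3.7 - 6)/(4 - 6) = 0.858978
L_4(3.7) = (3.7 - (-2))/(6 - (-2)) × (3.7 - 0)/(6 - 0) × (3.7 - 2)/(6 - 2) × (3.7 - 4)/(6 - 4) = -0.028010

P(3.7) = (-4)×L_0(3.7) + (-14)×L_1(3.7) + (-4)×L_2(3.7) + 2×L_3(3.7) + 8×L_4(3.7)
P(3.7) = 1.514216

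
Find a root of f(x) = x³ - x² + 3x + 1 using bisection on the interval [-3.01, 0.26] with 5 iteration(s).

f(x) = x³ - x² + 3x + 1
Initial interval: [-3.01, 0.26]

Iteration 1:
  c_1 = (-3.010000 + 0.260000)/2 = -1.375000
  f(c_1) = f(-1.375000) = -7.615234
  f(a) × f(c) ≥ 0, new interval: [-1.375000, 0.260000]
Iteration 2:
  c_2 = (-1.375000 + 0.260000)/2 = -0.557500
  f(c_2) = f(-0.557500) = -1.156581
  f(a) × f(c) ≥ 0, new interval: [-0.557500, 0.260000]
Iteration 3:
  c_3 = (-0.557500 + 0.260000)/2 = -0.148750
  f(c_3) = f(-0.148750) = 0.528332
  f(a) × f(c) < 0, new interval: [-0.557500, -0.148750]
Iteration 4:
  c_4 = (-0.557500 + (-0.148750))/2 = -0.353125
  f(c_4) = f(-0.353125) = -0.228106
  f(a) × f(c) ≥ 0, new interval: [-0.353125, -0.148750]
Iteration 5:
  c_5 = (-0.353125 + (-0.148750))/2 = -0.250938
  f(c_5) = f(-0.250938) = 0.168416
  f(a) × f(c) < 0, new interval: [-0.353125, -0.250938]

After 5 iteration(s), the approximation is c_5 = -0.250938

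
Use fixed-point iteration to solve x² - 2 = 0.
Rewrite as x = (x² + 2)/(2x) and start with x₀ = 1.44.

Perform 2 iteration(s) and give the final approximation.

Equation: x² - 2 = 0
Fixed-point form: x = (x² + 2)/(2x)
x₀ = 1.44

x_1 = g(1.440000) = 1.414444
x_2 = g(1.414444) = 1.414214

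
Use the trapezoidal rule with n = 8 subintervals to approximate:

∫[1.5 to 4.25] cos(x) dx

f(x) = cos(x)
a = 1.5, b = 4.25, n = 8
h = (b - a)/n = 0.343750

Trapezoidal rule: (h/2)[f(x₀) + 2f(x₁) + 2f(x₂) + ... + f(xₙ)]

x_0 = 1.5000, f(x_0) = 0.070737, coefficient = 1
x_1 = 1.8438, f(x_1) = -0.269577, coefficient = 2
x_2 = 2.1875, f(x_2) = -0.578349, coefficient = 2
x_3 = 2.5312, f(x_3) = -0.819452, coefficient = 2
x_4 = 2.8750, f(x_4) = -0.964674, coefficient = 2
x_5 = 3.2188, f(x_5) = -0.997025, coefficient = 2
x_6 = 3.5625, f(x_6) = -0.912719, coefficient = 2
x_7 = 3.9062, f(x_7) = -0.721620, coefficient = 2
x_8 = 4.2500, f(x_8) = -0.446087, coefficient = 1

I ≈ (0.343750/2) × -10.902180 = -1.873812
Exact value: -1.892484
Error: 0.018672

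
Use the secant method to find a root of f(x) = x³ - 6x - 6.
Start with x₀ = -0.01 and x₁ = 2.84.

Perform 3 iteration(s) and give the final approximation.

f(x) = x³ - 6x - 6
x₀ = -0.01, x₁ = 2.84

Secant formula: x_{n+1} = x_n - f(x_n)(x_n - x_{n-1})/(f(x_n) - f(x_{n-1}))

Iteration 1:
  f(-0.010000) = -5.940001
  f(2.840000) = -0.133696
  x_2 = 2.840000 - (-0.133696)×(2.840000 - (-0.010000))/(-0.133696 - (-5.940001))
       = 2.905624
Iteration 2:
  f(2.840000) = -0.133696
  f(2.905624) = 1.097427
  x_3 = 2.905624 - 1.097427×(2.905624 - 2.840000)/(1.097427 - (-0.133696))
       = 2.847127
Iteration 3:
  f(2.905624) = 1.097427
  f(2.847127) = -0.003582
  x_4 = 2.847127 - (-0.003582)×(2.847127 - 2.905624)/(-0.003582 - 1.097427)
       = 2.847317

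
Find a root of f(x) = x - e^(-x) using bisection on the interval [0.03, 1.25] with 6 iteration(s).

f(x) = x - e^(-x)
Initial interval: [0.03, 1.25]

Iteration 1:
  c_1 = (0.030000 + 1.250000)/2 = 0.640000
  f(c_1) = f(0.640000) = 0.112708
  f(a) × f(c) < 0, new interval: [0.030000, 0.640000]
Iteration 2:
  c_2 = (0.030000 + 0.640000)/2 = 0.335000
  f(c_2) = f(0.335000) = -0.380338
  f(a) × f(c) ≥ 0, new interval: [0.335000, 0.640000]
Iteration 3:
  c_3 = (0.335000 + 0.640000)/2 = 0.487500
  f(c_3) = f(0.487500) = -0.126660
  f(a) × f(c) ≥ 0, new interval: [0.487500, 0.640000]
Iteration 4:
  c_4 = (0.487500 + 0.640000)/2 = 0.563750
  f(c_4) = f(0.563750) = -0.005321
  f(a) × f(c) ≥ 0, new interval: [0.563750, 0.640000]
Iteration 5:
  c_5 = (0.563750 + 0.640000)/2 = 0.601875
  f(c_5) = f(0.601875) = 0.054091
  f(a) × f(c) < 0, new interval: [0.563750, 0.601875]
Iteration 6:
  c_6 = (0.563750 + 0.601875)/2 = 0.582812
  f(c_6) = f(0.582812) = 0.024487
  f(a) × f(c) < 0, new interval: [0.563750, 0.582812]

After 6 iteration(s), the approximation is c_6 = 0.582812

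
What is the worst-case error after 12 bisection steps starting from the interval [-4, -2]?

Bisection error bound: |error| ≤ (b-a)/2^n
|error| ≤ (-2 - (-4))/2^12 = 2/2^12
|error| ≤ 0.0004882812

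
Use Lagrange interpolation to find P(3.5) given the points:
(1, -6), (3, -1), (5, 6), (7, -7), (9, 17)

Lagrange interpolation formula:
P(x) = Σ yᵢ × Lᵢ(x)
where Lᵢ(x) = Π_{j≠i} (x - xⱼ)/(xᵢ - xⱼ)

L_0(3.5) = (3.5 - 3)/(1 - 3) × (3.5 - 5)/(1 - 5) × (3.5 - 7)/(1 - 7) × (3.5 - 9)/(1 - 9) = -0.037598
L_1(3.5) = (3.5 - 1)/(3 - 1) × (3.5 - 5)/(3 - 5) × (3.5 - 7)/(3 - 7) × (3.5 - 9)/(3 - 9) = 0.751953
L_2(3.5) = (3.5 - 1)/(5 - 1) × (3.5 - 3)/(5 - 3) × (3.5 - 7)/(5 - 7) × (3.5 - 9)/(5 - 9) = 0.375977
L_3(3.5) = (3.5 - 1)/(7 - 1) × (3.5 - 3)/(7 - 3) × (3.5 - 5)/(7 - 5) × (3.5 - 9)/(7 - 9) = -0.107422
L_4(3.5) = (3.5 - 1)/(9 - 1) × (3.5 - 3)/(9 - 3) × (3.5 - 5)/(9 - 5) × (3.5 - 7)/(9 - 7) = 0.017090

P(3.5) = (-6)×L_0(3.5) + (-1)×L_1(3.5) + 6×L_2(3.5) + (-7)×L_3(3.5) + 17×L_4(3.5)
P(3.5) = 2.771973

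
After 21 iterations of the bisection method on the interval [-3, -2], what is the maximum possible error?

Bisection error bound: |error| ≤ (b-a)/2^n
|error| ≤ (-2 - (-3))/2^21 = 1/2^21
|error| ≤ 0.0000004768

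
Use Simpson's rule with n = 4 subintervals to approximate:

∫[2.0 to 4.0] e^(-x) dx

f(x) = e^(-x)
a = 2.0, b = 4.0, n = 4
h = (b - a)/n = 0.500000

Simpson's rule: (h/3)[f(x₀) + 4f(x₁) + 2f(x₂) + ... + f(xₙ)]

x_0 = 2.0000, f(x_0) = 0.135335, coefficient = 1
x_1 = 2.5000, f(x_1) = 0.082085, coefficient = 4
x_2 = 3.0000, f(x_2) = 0.049787, coefficient = 2
x_3 = 3.5000, f(x_3) = 0.030197, coefficient = 4
x_4 = 4.0000, f(x_4) = 0.018316, coefficient = 1

I ≈ (0.500000/3) × 0.702355 = 0.117059
Exact value: 0.117020
Error: 0.000039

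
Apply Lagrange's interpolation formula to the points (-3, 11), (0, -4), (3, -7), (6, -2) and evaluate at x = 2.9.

Lagrange interpolation formula:
P(x) = Σ yᵢ × Lᵢ(x)
where Lᵢ(x) = Π_{j≠i} (x - xⱼ)/(xᵢ - xⱼ)

L_0(2.9) = (2.9 - 0)/(-3 - 0) × (2.9 - 3)/(-3 - 3) × (2.9 - 6)/(-3 - 6) = -0.005549
L_1(2.9) = (2.9 - (-3))/(0 - (-3)) × (2.9 - 3)/(0 - 3) × (2.9 - 6)/(0 - 6) = 0.033870
L_2(2.9) = (2.9 - (-3))/(3 - (-3)) × (2.9 - 0)/(3 - 0) × (2.9 - 6)/(3 - 6) = 0.982241
L_3(2.9) = (2.9 - (-3))/(6 - (-3)) × (2.9 - 0)/(6 - 0) × (2.9 - 3)/(6 - 3) = -0.010562

P(2.9) = 11×L_0(2.9) + (-4)×L_1(2.9) + (-7)×L_2(2.9) + (-2)×L_3(2.9)
P(2.9) = -7.051086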